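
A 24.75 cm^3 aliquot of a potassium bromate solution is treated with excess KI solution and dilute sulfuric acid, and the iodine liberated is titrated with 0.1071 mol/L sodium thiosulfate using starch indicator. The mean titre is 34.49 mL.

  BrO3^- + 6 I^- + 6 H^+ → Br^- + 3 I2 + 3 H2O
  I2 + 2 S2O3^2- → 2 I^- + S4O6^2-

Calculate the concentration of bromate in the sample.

0.02487 mol/L

n(S2O3^2-) = 0.03449 × 0.1071 = 3.694 × 10^-3 mol
n(I2) = n(S2O3^2-)/2 = 1.847 × 10^-3 mol
From the 1:3 ratio, n(BrO3^-) in the aliquot = 1/3 × 1.847 × 10^-3 = 6.156 × 10^-4 mol
[BrO3^-] = 6.156 × 10^-4 / 0.02475 = 0.02487 mol/L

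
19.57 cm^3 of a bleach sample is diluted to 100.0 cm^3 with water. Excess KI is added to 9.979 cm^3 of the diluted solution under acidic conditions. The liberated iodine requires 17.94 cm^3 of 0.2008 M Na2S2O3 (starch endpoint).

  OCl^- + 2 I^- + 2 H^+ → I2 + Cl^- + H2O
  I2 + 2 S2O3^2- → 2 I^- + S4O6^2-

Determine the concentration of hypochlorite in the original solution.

n(S2O3^2-) = 0.01794 × 0.2008 = 3.602 × 10^-3 mol
n(I2) = n(S2O3^2-)/2 = 1.801 × 10^-3 mol
n(OCl^-) in the aliquot = 1.801 × 10^-3 mol (1:1 ratio)
[OCl^-]_dilute = 1.801 × 10^-3 / 0.009979 = 0.1805 mol/L
[OCl^-]_original = 0.1805 × 100.0/19.57 = 0.9223 mol/L

0.9223 M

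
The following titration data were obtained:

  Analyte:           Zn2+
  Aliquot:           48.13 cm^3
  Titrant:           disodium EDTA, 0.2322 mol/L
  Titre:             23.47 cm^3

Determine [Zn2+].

Zn^2+ + EDTA^4- → [Zn(EDTA)]^2-
n(EDTA) = 0.02347 L × 0.2322 mol/L = 5.450 × 10^-3 mol
n(Zn2+) = 5.450 × 10^-3 mol (1:1 mole ratio)
[Zn2+] = 5.450 × 10^-3 mol / 0.04813 L = 0.1132 mol/L

0.1132 mol/L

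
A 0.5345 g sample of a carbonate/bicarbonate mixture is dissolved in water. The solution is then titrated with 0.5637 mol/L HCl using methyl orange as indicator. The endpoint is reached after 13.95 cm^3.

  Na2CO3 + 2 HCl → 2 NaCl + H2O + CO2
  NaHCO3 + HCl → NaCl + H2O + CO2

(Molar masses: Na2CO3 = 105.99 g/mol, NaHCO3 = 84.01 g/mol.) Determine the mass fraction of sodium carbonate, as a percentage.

n(HCl) = 0.01395 × 0.5637 = 7.864 × 10^-3 mol
Let x = n(Na2CO3), y = n(NaHCO3).
Titrant: 2x + 1y = 7.864 × 10^-3;  mass: 105.99x + 84.01y = 0.5345
Solving, x = 2.033 × 10^-3 mol, y = 3.797 × 10^-3 mol
mass of Na2CO3 = 2.033 × 10^-3 × 105.99 = 0.2155 g
% Na2CO3 = 0.2155 / 0.5345 × 100 = 40.32 %

40.32 %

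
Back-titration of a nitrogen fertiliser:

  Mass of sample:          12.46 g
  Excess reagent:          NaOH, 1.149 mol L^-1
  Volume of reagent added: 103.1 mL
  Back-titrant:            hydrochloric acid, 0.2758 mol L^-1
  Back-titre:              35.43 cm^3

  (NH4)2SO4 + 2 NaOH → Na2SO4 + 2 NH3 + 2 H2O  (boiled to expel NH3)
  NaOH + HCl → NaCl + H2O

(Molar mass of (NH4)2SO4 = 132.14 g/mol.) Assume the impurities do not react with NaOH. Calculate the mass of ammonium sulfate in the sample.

n(NaOH) added = 0.1031 × 1.149 = 0.1185 mol
n(HCl) used in back-titration = 0.03543 × 0.2758 = 9.772 × 10^-3 mol
n(NaOH) left over = 9.772 × 10^-3 mol (1:1 ratio)
n(NaOH) consumed by analyte = 0.1185 − 9.772 × 10^-3 = 0.1087 mol
From the 1:2 ratio, n((NH4)2SO4) = 1/2 × 0.1087 = 0.05435 mol
mass of (NH4)2SO4 = 0.05435 × 132.14 = 7.181 g

7.181 g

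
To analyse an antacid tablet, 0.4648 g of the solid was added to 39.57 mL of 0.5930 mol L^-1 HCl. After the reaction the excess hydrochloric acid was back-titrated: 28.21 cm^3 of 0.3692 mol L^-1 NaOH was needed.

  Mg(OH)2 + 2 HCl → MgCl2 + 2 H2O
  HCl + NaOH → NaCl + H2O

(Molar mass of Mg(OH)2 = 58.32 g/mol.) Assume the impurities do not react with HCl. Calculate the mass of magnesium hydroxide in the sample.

0.3805 g

n(HCl) added = 0.03957 × 0.5930 = 0.02347 mol
n(NaOH) used in back-titration = 0.02821 × 0.3692 = 0.01042 mol
n(HCl) left over = 0.01042 mol (1:1 ratio)
n(HCl) consumed by analyte = 0.02347 − 0.01042 = 0.01305 mol
From the 1:2 ratio, n(Mg(OH)2) = 1/2 × 0.01305 = 6.525 × 10^-3 mol
mass of Mg(OH)2 = 6.525 × 10^-3 × 58.32 = 0.3805 g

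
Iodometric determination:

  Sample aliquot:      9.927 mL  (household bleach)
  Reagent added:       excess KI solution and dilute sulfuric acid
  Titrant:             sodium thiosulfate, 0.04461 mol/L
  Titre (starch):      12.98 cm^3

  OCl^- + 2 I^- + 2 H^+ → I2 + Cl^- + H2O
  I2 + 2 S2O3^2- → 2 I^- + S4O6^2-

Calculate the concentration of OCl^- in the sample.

n(S2O3^2-) = 0.01298 × 0.04461 = 5.790 × 10^-4 mol
n(I2) = n(S2O3^2-)/2 = 2.895 × 10^-4 mol
n(OCl^-) in the aliquot = 2.895 × 10^-4 mol (1:1 ratio)
[OCl^-] = 2.895 × 10^-4 / 0.009927 = 0.02916 mol/L

0.02916 mol/L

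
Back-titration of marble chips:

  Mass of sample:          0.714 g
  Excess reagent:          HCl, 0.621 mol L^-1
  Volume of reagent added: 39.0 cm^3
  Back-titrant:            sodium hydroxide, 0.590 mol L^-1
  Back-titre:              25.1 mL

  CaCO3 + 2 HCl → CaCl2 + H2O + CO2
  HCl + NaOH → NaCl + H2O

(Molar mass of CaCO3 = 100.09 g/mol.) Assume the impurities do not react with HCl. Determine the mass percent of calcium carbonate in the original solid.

n(HCl) added = 0.0390 × 0.621 = 0.0242 mol
n(NaOH) used in back-titration = 0.0251 × 0.590 = 0.0148 mol
n(HCl) left over = 0.0148 mol (1:1 ratio)
n(HCl) consumed by analyte = 0.0242 − 0.0148 = 9.41 × 10^-3 mol
From the 1:2 ratio, n(CaCO3) = 1/2 × 9.41 × 10^-3 = 4.71 × 10^-3 mol
mass of CaCO3 = 4.71 × 10^-3 × 100.09 = 0.471 g
% CaCO3 = 0.471 / 0.714 × 100 = 66.0 %

66.0 %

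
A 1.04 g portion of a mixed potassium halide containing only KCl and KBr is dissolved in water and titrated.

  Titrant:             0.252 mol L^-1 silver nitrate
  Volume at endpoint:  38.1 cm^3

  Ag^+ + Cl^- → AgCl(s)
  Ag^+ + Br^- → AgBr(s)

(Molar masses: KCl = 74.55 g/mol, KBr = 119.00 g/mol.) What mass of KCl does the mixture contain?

n(AgNO3) = 0.0381 × 0.252 = 9.60 × 10^-3 mol
Let x = n(KCl), y = n(KBr).
Titrant: 1x + 1y = 9.60 × 10^-3;  mass: 74.55x + 119.00y = 1.04
Solving, x = 2.31 × 10^-3 mol, y = 7.29 × 10^-3 mol
mass of KCl = 2.31 × 10^-3 × 74.55 = 0.172 g

0.172 g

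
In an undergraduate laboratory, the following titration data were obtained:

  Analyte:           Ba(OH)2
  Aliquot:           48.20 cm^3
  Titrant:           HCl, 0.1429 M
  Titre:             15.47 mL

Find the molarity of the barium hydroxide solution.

Ba(OH)2 + 2 HCl → BaCl2 + 2 H2O
n(HCl) = 0.01547 L × 0.1429 mol/L = 2.211 × 10^-3 mol
From the 1:2 mole ratio, n(Ba(OH)2) = 1/2 × 2.211 × 10^-3 = 1.105 × 10^-3 mol
[Ba(OH)2] = 1.105 × 10^-3 mol / 0.04820 L = 0.02293 mol/L

0.02293 M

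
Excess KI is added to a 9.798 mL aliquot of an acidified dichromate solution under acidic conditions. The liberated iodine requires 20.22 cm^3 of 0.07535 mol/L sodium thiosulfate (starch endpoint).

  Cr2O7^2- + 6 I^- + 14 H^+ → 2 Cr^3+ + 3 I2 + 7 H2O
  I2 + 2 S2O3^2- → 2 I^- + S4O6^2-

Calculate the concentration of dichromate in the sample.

0.02592 mol/L

n(S2O3^2-) = 0.02022 × 0.07535 = 1.524 × 10^-3 mol
n(I2) = n(S2O3^2-)/2 = 7.618 × 10^-4 mol
From the 1:3 ratio, n(Cr2O7^2-) in the aliquot = 1/3 × 7.618 × 10^-4 = 2.539 × 10^-4 mol
[Cr2O7^2-] = 2.539 × 10^-4 / 0.009798 = 0.02592 mol/L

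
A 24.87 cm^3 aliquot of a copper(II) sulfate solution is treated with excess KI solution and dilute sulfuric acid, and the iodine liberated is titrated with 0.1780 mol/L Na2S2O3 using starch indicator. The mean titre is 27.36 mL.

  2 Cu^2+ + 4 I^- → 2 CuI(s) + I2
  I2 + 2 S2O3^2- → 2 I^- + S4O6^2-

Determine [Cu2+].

0.1958 mol/L

n(S2O3^2-) = 0.02736 × 0.1780 = 4.870 × 10^-3 mol
n(I2) = n(S2O3^2-)/2 = 2.435 × 10^-3 mol
From the 2:1 ratio, n(Cu2+) in the aliquot = 2/1 × 2.435 × 10^-3 = 4.870 × 10^-3 mol
[Cu2+] = 4.870 × 10^-3 / 0.02487 = 0.1958 mol/L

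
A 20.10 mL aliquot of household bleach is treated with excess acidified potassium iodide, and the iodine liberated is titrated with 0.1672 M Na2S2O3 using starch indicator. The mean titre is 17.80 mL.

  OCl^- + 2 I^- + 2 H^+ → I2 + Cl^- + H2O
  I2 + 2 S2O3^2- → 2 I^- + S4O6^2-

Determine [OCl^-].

n(S2O3^2-) = 0.01780 × 0.1672 = 2.976 × 10^-3 mol
n(I2) = n(S2O3^2-)/2 = 1.488 × 10^-3 mol
n(OCl^-) in the aliquot = 1.488 × 10^-3 mol (1:1 ratio)
[OCl^-] = 1.488 × 10^-3 / 0.02010 = 0.07403 mol/L

0.07403 M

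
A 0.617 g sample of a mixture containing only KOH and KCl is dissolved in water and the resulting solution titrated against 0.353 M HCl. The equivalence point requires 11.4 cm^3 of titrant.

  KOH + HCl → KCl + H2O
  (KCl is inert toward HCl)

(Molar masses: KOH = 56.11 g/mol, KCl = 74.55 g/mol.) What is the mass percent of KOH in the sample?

n(HCl) = 0.0114 × 0.353 = 4.02 × 10^-3 mol
Let x = n(KOH), y = n(KCl).
Titrant: 1x = 4.02 × 10^-3;  mass: 56.11x + 74.55y = 0.617
Solving, x = 4.02 × 10^-3 mol, y = 5.25 × 10^-3 mol
mass of KOH = 4.02 × 10^-3 × 56.11 = 0.226 g
% KOH = 0.226 / 0.617 × 100 = 36.6 %

36.6 %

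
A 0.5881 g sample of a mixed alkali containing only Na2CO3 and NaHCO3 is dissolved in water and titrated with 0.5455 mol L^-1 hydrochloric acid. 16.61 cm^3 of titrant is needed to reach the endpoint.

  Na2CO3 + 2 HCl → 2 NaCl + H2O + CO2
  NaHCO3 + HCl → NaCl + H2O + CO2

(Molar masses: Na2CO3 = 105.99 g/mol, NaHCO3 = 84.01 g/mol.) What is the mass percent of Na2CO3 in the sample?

n(HCl) = 0.01661 × 0.5455 = 9.061 × 10^-3 mol
Let x = n(Na2CO3), y = n(NaHCO3).
Titrant: 2x + 1y = 9.061 × 10^-3;  mass: 105.99x + 84.01y = 0.5881
Solving, x = 2.790 × 10^-3 mol, y = 3.480 × 10^-3 mol
mass of Na2CO3 = 2.790 × 10^-3 × 105.99 = 0.2958 g
% Na2CO3 = 0.2958 / 0.5881 × 100 = 50.29 %

50.29 %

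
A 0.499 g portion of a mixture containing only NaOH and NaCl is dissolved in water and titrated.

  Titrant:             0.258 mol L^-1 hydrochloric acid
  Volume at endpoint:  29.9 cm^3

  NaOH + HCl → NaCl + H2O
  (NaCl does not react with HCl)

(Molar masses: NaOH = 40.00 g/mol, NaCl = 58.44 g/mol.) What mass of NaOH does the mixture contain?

0.309 g

n(HCl) = 0.0299 × 0.258 = 7.71 × 10^-3 mol
Let x = n(NaOH), y = n(NaCl).
Titrant: 1x = 7.71 × 10^-3;  mass: 40.00x + 58.44y = 0.499
Solving, x = 7.71 × 10^-3 mol, y = 3.26 × 10^-3 mol
mass of NaOH = 7.71 × 10^-3 × 40.00 = 0.309 g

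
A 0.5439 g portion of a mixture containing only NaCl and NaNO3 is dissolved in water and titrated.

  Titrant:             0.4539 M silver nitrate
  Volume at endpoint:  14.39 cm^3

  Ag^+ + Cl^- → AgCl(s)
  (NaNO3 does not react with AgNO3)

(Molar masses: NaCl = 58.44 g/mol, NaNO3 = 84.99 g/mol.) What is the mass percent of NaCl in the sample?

70.18 %

n(AgNO3) = 0.01439 × 0.4539 = 6.532 × 10^-3 mol
Let x = n(NaCl), y = n(NaNO3).
Titrant: 1x = 6.532 × 10^-3;  mass: 58.44x + 84.99y = 0.5439
Solving, x = 6.532 × 10^-3 mol, y = 1.908 × 10^-3 mol
mass of NaCl = 6.532 × 10^-3 × 58.44 = 0.3817 g
% NaCl = 0.3817 / 0.5439 × 100 = 70.18 %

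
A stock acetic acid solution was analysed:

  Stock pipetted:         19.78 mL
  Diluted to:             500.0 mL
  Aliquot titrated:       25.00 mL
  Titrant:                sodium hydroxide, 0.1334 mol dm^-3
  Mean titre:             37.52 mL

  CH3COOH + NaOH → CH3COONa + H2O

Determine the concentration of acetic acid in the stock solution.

n(NaOH) = 0.03752 × 0.1334 = 5.005 × 10^-3 mol
n(CH3COOH) in the aliquot = 5.005 × 10^-3 mol (1:1 ratio)
[CH3COOH]_dilute = 5.005 × 10^-3 / 0.02500 = 0.2002 mol/L
Dilution factor = 500.0 / 19.78 = 25.28
[CH3COOH]_stock = 0.2002 × 25.28 = 5.061 mol/L

5.061 mol/L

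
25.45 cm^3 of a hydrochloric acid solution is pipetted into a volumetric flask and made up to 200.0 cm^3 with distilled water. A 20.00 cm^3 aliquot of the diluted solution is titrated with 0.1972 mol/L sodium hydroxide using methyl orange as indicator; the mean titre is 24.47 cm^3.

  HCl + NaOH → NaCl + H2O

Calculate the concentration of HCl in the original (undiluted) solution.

n(NaOH) = 0.02447 × 0.1972 = 4.825 × 10^-3 mol
n(HCl) in the aliquot = 4.825 × 10^-3 mol (1:1 ratio)
[HCl]_dilute = 4.825 × 10^-3 / 0.02000 = 0.2413 mol/L
Dilution factor = 200.0 / 25.45 = 7.859
[HCl]_stock = 0.2413 × 7.859 = 1.896 mol/L

1.896 mol/L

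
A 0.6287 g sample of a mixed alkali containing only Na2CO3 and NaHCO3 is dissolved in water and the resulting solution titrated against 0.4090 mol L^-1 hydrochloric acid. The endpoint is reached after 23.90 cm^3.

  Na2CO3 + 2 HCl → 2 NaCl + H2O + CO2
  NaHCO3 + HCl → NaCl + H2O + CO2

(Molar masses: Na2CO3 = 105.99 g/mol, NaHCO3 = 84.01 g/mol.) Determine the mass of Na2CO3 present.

n(HCl) = 0.02390 × 0.4090 = 9.775 × 10^-3 mol
Let x = n(Na2CO3), y = n(NaHCO3).
Titrant: 2x + 1y = 9.775 × 10^-3;  mass: 105.99x + 84.01y = 0.6287
Solving, x = 3.103 × 10^-3 mol, y = 3.568 × 10^-3 mol
mass of Na2CO3 = 3.103 × 10^-3 × 105.99 = 0.3289 g

0.3289 g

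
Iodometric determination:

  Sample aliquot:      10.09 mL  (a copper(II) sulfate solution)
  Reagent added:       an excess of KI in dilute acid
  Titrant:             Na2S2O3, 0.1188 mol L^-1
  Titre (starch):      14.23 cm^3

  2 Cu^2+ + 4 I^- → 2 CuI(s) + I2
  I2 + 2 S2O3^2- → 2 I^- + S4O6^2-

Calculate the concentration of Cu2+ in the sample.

n(S2O3^2-) = 0.01423 × 0.1188 = 1.691 × 10^-3 mol
n(I2) = n(S2O3^2-)/2 = 8.453 × 10^-4 mol
From the 2:1 ratio, n(Cu2+) in the aliquot = 2/1 × 8.453 × 10^-4 = 1.691 × 10^-3 mol
[Cu2+] = 1.691 × 10^-3 / 0.01009 = 0.1675 mol/L

0.1675 mol/L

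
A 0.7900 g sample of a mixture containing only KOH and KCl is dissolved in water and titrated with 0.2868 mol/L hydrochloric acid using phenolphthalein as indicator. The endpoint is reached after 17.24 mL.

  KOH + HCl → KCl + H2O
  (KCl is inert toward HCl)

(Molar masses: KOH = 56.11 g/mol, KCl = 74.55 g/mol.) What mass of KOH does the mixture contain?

0.2774 g

n(HCl) = 0.01724 × 0.2868 = 4.944 × 10^-3 mol
Let x = n(KOH), y = n(KCl).
Titrant: 1x = 4.944 × 10^-3;  mass: 56.11x + 74.55y = 0.7900
Solving, x = 4.944 × 10^-3 mol, y = 6.875 × 10^-3 mol
mass of KOH = 4.944 × 10^-3 × 56.11 = 0.2774 g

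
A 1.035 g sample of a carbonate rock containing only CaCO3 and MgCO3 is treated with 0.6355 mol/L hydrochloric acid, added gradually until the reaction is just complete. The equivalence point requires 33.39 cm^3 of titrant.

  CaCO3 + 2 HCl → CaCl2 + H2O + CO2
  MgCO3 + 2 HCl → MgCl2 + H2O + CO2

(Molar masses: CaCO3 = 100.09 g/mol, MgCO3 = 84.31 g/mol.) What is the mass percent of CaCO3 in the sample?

n(HCl) = 0.03339 × 0.6355 = 0.02122 mol
Let x = n(CaCO3), y = n(MgCO3).
Titrant: 2x + 2y = 0.02122;  mass: 100.09x + 84.31y = 1.035
Solving, x = 8.904 × 10^-3 mol, y = 1.706 × 10^-3 mol
mass of CaCO3 = 8.904 × 10^-3 × 100.09 = 0.8912 g
% CaCO3 = 0.8912 / 1.035 × 100 = 86.10 %

86.10 %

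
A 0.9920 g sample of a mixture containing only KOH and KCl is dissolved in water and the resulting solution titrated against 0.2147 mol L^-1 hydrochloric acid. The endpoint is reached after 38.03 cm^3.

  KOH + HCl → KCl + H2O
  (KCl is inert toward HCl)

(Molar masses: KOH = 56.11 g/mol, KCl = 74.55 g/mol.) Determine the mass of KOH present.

0.4581 g

n(HCl) = 0.03803 × 0.2147 = 8.165 × 10^-3 mol
Let x = n(KOH), y = n(KCl).
Titrant: 1x = 8.165 × 10^-3;  mass: 56.11x + 74.55y = 0.9920
Solving, x = 8.165 × 10^-3 mol, y = 7.161 × 10^-3 mol
mass of KOH = 8.165 × 10^-3 × 56.11 = 0.4581 g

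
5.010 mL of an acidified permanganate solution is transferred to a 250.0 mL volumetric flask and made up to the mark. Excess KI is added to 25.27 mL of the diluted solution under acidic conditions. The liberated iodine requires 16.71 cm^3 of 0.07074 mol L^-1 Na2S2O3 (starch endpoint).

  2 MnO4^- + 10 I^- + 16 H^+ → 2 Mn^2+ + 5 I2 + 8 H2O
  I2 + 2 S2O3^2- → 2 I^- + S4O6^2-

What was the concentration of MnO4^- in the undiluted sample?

0.4668 mol/L

n(S2O3^2-) = 0.01671 × 0.07074 = 1.182 × 10^-3 mol
n(I2) = n(S2O3^2-)/2 = 5.910 × 10^-4 mol
From the 2:5 ratio, n(MnO4^-) in the aliquot = 2/5 × 5.910 × 10^-4 = 2.364 × 10^-4 mol
[MnO4^-]_dilute = 2.364 × 10^-4 / 0.02527 = 0.009355 mol/L
[MnO4^-]_original = 0.009355 × 250.0/5.010 = 0.4668 mol/L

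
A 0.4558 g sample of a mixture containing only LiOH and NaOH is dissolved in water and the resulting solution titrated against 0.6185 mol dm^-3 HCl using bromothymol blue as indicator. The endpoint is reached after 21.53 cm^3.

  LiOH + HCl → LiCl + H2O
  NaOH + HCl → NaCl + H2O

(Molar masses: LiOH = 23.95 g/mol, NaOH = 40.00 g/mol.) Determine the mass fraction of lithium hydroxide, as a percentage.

25.16 %

n(HCl) = 0.02153 × 0.6185 = 0.01332 mol
Let x = n(LiOH), y = n(NaOH).
Titrant: 1x + 1y = 0.01332;  mass: 23.95x + 40.00y = 0.4558
Solving, x = 4.788 × 10^-3 mol, y = 8.528 × 10^-3 mol
mass of LiOH = 4.788 × 10^-3 × 23.95 = 0.1147 g
% LiOH = 0.1147 / 0.4558 × 100 = 25.16 %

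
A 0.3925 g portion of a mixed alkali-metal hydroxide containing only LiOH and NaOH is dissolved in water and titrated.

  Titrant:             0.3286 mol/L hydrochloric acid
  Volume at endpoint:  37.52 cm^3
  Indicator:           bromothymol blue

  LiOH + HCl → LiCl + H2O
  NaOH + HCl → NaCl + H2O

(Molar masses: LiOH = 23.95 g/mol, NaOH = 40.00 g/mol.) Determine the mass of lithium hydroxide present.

n(HCl) = 0.03752 × 0.3286 = 0.01233 mol
Let x = n(LiOH), y = n(NaOH).
Titrant: 1x + 1y = 0.01233;  mass: 23.95x + 40.00y = 0.3925
Solving, x = 6.272 × 10^-3 mol, y = 6.057 × 10^-3 mol
mass of LiOH = 6.272 × 10^-3 × 23.95 = 0.1502 g

0.1502 g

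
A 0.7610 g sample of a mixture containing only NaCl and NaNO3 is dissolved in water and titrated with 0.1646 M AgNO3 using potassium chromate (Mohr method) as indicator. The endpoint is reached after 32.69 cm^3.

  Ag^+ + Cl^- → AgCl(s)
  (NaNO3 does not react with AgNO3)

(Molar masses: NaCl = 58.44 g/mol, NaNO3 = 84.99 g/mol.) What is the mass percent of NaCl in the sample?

41.32 %

n(AgNO3) = 0.03269 × 0.1646 = 5.381 × 10^-3 mol
Let x = n(NaCl), y = n(NaNO3).
Titrant: 1x = 5.381 × 10^-3;  mass: 58.44x + 84.99y = 0.7610
Solving, x = 5.381 × 10^-3 mol, y = 5.254 × 10^-3 mol
mass of NaCl = 5.381 × 10^-3 × 58.44 = 0.3145 g
% NaCl = 0.3145 / 0.7610 × 100 = 41.32 %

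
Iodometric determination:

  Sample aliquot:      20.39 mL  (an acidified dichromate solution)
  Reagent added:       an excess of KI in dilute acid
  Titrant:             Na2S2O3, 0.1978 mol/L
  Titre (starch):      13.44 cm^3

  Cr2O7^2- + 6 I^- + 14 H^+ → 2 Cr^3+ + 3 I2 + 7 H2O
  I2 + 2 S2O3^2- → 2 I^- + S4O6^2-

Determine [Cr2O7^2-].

0.02173 mol/L

n(S2O3^2-) = 0.01344 × 0.1978 = 2.658 × 10^-3 mol
n(I2) = n(S2O3^2-)/2 = 1.329 × 10^-3 mol
From the 1:3 ratio, n(Cr2O7^2-) in the aliquot = 1/3 × 1.329 × 10^-3 = 4.431 × 10^-4 mol
[Cr2O7^2-] = 4.431 × 10^-4 / 0.02039 = 0.02173 mol/L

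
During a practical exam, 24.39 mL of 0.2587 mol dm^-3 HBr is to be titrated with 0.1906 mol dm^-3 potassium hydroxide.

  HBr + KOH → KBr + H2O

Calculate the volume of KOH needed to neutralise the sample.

33.10 mL

n(HBr) = 0.02439 L × 0.2587 mol/L = 6.310 × 10^-3 mol
n(KOH) = 6.310 × 10^-3 mol (1:1 stoichiometry)
V(KOH) = 6.310 × 10^-3 mol / 0.1906 mol/L = 0.03310 L = 33.10 mL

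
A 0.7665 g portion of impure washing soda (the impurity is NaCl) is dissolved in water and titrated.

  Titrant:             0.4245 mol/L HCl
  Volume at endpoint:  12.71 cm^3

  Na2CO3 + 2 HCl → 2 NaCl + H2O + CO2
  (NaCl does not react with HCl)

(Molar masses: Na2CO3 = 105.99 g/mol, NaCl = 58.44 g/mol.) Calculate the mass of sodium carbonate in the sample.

0.2859 g

n(HCl) = 0.01271 × 0.4245 = 5.395 × 10^-3 mol
Let x = n(Na2CO3), y = n(NaCl).
Titrant: 2x = 5.395 × 10^-3;  mass: 105.99x + 58.44y = 0.7665
Solving, x = 2.698 × 10^-3 mol, y = 8.223 × 10^-3 mol
mass of Na2CO3 = 2.698 × 10^-3 × 105.99 = 0.2859 g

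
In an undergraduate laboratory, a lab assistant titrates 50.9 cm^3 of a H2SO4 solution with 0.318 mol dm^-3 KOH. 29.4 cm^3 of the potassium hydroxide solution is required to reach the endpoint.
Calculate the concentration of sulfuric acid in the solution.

0.0918 mol/L

H2SO4 + 2 KOH → K2SO4 + 2 H2O
n(KOH) = 0.0294 L × 0.318 mol/L = 9.35 × 10^-3 mol
From the 1:2 mole ratio, n(H2SO4) = 1/2 × 9.35 × 10^-3 = 4.67 × 10^-3 mol
[H2SO4] = 4.67 × 10^-3 mol / 0.0509 L = 0.0918 mol/L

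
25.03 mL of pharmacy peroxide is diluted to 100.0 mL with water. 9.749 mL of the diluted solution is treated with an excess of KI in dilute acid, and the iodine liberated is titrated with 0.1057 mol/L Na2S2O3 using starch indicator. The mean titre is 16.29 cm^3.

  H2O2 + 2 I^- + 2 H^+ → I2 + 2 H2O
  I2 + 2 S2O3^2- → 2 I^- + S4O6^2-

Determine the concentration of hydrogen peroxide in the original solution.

n(S2O3^2-) = 0.01629 × 0.1057 = 1.722 × 10^-3 mol
n(I2) = n(S2O3^2-)/2 = 8.609 × 10^-4 mol
n(H2O2) in the aliquot = 8.609 × 10^-4 mol (1:1 ratio)
[H2O2]_dilute = 8.609 × 10^-4 / 0.009749 = 0.08831 mol/L
[H2O2]_original = 0.08831 × 100.0/25.03 = 0.3528 mol/L

0.3528 mol/L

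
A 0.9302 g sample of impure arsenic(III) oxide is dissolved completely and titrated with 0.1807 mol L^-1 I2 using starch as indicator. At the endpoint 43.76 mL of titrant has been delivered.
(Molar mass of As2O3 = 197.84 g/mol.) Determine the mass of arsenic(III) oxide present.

0.7822 g

As2O3 + 2 I2 + 2 H2O → As2O5 + 4 HI
n(I2) = 0.04376 L × 0.1807 mol/L = 7.907 × 10^-3 mol
From the 1:2 ratio, n(As2O3) = 1/2 × 7.907 × 10^-3 = 3.954 × 10^-3 mol
mass of As2O3 = 3.954 × 10^-3 × 197.84 g/mol = 0.7822 g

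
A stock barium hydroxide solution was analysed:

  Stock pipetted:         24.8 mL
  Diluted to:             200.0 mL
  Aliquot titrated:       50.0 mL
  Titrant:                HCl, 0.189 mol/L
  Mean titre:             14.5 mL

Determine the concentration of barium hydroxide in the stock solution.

0.221 mol/L

Ba(OH)2 + 2 HCl → BaCl2 + 2 H2O
n(HCl) = 0.0145 × 0.189 = 2.74 × 10^-3 mol
From the 1:2 ratio, n(Ba(OH)2) in the aliquot = 1/2 × 2.74 × 10^-3 = 1.37 × 10^-3 mol
[Ba(OH)2]_dilute = 1.37 × 10^-3 / 0.0500 = 0.0274 mol/L
Dilution factor = 200.0 / 24.8 = 8.065
[Ba(OH)2]_stock = 0.0274 × 8.065 = 0.221 mol/L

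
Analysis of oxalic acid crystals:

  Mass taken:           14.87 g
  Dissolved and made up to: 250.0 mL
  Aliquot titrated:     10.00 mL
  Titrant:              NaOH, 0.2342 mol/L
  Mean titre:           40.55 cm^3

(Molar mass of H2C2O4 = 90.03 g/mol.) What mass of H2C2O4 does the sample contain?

H2C2O4 + 2 NaOH → Na2C2O4 + 2 H2O
n(NaOH) per titration = 0.04055 × 0.2342 = 9.497 × 10^-3 mol
From the 1:2 ratio, n(H2C2O4) in each aliquot = 1/2 × 9.497 × 10^-3 = 4.748 × 10^-3 mol
n(H2C2O4) in the whole flask = 4.748 × 10^-3 × 250.0/10.00 = 0.1187 mol
mass of H2C2O4 = 0.1187 × 90.03 = 10.69 g

10.69 g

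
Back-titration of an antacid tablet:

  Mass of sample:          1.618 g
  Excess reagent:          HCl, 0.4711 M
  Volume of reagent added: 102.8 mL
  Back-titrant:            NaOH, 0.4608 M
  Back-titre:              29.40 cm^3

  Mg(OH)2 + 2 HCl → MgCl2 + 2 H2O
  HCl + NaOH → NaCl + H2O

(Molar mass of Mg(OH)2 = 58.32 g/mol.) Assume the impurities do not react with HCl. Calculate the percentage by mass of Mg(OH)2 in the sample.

62.86 %

n(HCl) added = 0.1028 × 0.4711 = 0.04843 mol
n(NaOH) used in back-titration = 0.02940 × 0.4608 = 0.01355 mol
n(HCl) left over = 0.01355 mol (1:1 ratio)
n(HCl) consumed by analyte = 0.04843 − 0.01355 = 0.03488 mol
From the 1:2 ratio, n(Mg(OH)2) = 1/2 × 0.03488 = 0.01744 mol
mass of Mg(OH)2 = 0.01744 × 58.32 = 1.017 g
% Mg(OH)2 = 1.017 / 1.618 × 100 = 62.86 %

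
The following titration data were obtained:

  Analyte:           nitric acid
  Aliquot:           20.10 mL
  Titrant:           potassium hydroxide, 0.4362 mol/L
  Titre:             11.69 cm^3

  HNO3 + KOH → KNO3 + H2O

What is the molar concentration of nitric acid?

n(KOH) = 0.01169 L × 0.4362 mol/L = 5.099 × 10^-3 mol
n(HNO3) = 5.099 × 10^-3 mol (1:1 mole ratio)
[HNO3] = 5.099 × 10^-3 mol / 0.02010 L = 0.2537 mol/L

0.2537 mol/L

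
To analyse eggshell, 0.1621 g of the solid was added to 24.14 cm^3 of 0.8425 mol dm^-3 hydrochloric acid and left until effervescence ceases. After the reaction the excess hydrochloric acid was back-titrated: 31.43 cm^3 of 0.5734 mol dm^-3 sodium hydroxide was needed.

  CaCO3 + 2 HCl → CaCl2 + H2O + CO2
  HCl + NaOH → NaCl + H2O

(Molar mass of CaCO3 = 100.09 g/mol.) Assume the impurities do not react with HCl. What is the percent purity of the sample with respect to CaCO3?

71.50 %

n(HCl) added = 0.02414 × 0.8425 = 0.02034 mol
n(NaOH) used in back-titration = 0.03143 × 0.5734 = 0.01802 mol
n(HCl) left over = 0.01802 mol (1:1 ratio)
n(HCl) consumed by analyte = 0.02034 − 0.01802 = 2.316 × 10^-3 mol
From the 1:2 ratio, n(CaCO3) = 1/2 × 2.316 × 10^-3 = 1.158 × 10^-3 mol
mass of CaCO3 = 1.158 × 10^-3 × 100.09 = 0.1159 g
% CaCO3 = 0.1159 / 0.1621 × 100 = 71.50 %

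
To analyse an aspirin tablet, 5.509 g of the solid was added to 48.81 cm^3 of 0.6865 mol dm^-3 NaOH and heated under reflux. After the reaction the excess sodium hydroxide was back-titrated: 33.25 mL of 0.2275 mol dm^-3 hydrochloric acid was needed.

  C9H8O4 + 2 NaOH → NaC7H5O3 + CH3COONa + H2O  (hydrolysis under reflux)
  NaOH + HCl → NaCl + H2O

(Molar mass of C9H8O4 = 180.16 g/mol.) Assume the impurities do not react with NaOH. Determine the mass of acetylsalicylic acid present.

2.337 g

n(NaOH) added = 0.04881 × 0.6865 = 0.03351 mol
n(HCl) used in back-titration = 0.03325 × 0.2275 = 7.564 × 10^-3 mol
n(NaOH) left over = 7.564 × 10^-3 mol (1:1 ratio)
n(NaOH) consumed by analyte = 0.03351 − 7.564 × 10^-3 = 0.02594 mol
From the 1:2 ratio, n(C9H8O4) = 1/2 × 0.02594 = 0.01297 mol
mass of C9H8O4 = 0.01297 × 180.16 = 2.337 g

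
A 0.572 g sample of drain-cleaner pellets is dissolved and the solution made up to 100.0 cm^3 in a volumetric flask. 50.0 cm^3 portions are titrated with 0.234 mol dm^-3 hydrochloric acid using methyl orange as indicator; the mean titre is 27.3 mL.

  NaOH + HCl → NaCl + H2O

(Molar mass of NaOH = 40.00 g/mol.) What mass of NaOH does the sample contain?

n(HCl) per titration = 0.0273 × 0.234 = 6.39 × 10^-3 mol
n(NaOH) in each aliquot = 6.39 × 10^-3 mol (1:1 ratio)
n(NaOH) in the whole flask = 6.39 × 10^-3 × 100.0/50.0 = 0.0128 mol
mass of NaOH = 0.0128 × 40.00 = 0.511 g

0.511 g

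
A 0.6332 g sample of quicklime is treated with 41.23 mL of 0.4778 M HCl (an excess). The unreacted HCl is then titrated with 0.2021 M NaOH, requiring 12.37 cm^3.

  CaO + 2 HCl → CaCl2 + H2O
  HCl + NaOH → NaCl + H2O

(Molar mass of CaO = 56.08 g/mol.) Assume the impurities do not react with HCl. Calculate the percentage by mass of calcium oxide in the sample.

n(HCl) added = 0.04123 × 0.4778 = 0.01970 mol
n(NaOH) used in back-titration = 0.01237 × 0.2021 = 2.500 × 10^-3 mol
n(HCl) left over = 2.500 × 10^-3 mol (1:1 ratio)
n(HCl) consumed by analyte = 0.01970 − 2.500 × 10^-3 = 0.01720 mol
From the 1:2 ratio, n(CaO) = 1/2 × 0.01720 = 8.600 × 10^-3 mol
mass of CaO = 8.600 × 10^-3 × 56.08 = 0.4823 g
% CaO = 0.4823 / 0.6332 × 100 = 76.17 %

76.17 %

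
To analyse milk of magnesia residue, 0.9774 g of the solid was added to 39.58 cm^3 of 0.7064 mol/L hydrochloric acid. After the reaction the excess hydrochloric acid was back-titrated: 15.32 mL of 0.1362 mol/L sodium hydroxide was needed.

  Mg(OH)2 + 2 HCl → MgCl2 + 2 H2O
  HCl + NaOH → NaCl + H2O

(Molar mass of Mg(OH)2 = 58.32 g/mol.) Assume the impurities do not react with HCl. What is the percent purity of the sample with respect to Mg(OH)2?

77.19 %

n(HCl) added = 0.03958 × 0.7064 = 0.02796 mol
n(NaOH) used in back-titration = 0.01532 × 0.1362 = 2.087 × 10^-3 mol
n(HCl) left over = 2.087 × 10^-3 mol (1:1 ratio)
n(HCl) consumed by analyte = 0.02796 − 2.087 × 10^-3 = 0.02587 mol
From the 1:2 ratio, n(Mg(OH)2) = 1/2 × 0.02587 = 0.01294 mol
mass of Mg(OH)2 = 0.01294 × 58.32 = 0.7544 g
% Mg(OH)2 = 0.7544 / 0.9774 × 100 = 77.19 %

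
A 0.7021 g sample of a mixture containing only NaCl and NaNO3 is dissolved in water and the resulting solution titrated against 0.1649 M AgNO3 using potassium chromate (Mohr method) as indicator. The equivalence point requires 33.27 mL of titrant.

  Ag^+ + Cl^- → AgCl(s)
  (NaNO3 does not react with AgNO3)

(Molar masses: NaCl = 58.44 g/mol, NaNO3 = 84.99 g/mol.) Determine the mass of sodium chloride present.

0.3206 g

n(AgNO3) = 0.03327 × 0.1649 = 5.486 × 10^-3 mol
Let x = n(NaCl), y = n(NaNO3).
Titrant: 1x = 5.486 × 10^-3;  mass: 58.44x + 84.99y = 0.7021
Solving, x = 5.486 × 10^-3 mol, y = 4.489 × 10^-3 mol
mass of NaCl = 5.486 × 10^-3 × 58.44 = 0.3206 g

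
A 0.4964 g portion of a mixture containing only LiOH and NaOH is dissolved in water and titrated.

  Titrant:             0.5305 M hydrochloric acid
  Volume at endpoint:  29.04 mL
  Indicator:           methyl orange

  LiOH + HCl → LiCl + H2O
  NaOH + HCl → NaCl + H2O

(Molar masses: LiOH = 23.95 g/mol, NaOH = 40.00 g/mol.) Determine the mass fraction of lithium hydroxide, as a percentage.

36.02 %

n(HCl) = 0.02904 × 0.5305 = 0.01541 mol
Let x = n(LiOH), y = n(NaOH).
Titrant: 1x + 1y = 0.01541;  mass: 23.95x + 40.00y = 0.4964
Solving, x = 7.466 × 10^-3 mol, y = 7.940 × 10^-3 mol
mass of LiOH = 7.466 × 10^-3 × 23.95 = 0.1788 g
% LiOH = 0.1788 / 0.4964 × 100 = 36.02 %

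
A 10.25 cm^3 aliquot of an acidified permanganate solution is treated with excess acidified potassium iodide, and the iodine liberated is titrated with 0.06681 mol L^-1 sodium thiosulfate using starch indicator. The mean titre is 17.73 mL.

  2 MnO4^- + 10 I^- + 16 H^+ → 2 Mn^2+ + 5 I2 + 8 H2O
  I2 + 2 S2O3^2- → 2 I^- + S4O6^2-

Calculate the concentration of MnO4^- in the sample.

n(S2O3^2-) = 0.01773 × 0.06681 = 1.185 × 10^-3 mol
n(I2) = n(S2O3^2-)/2 = 5.923 × 10^-4 mol
From the 2:5 ratio, n(MnO4^-) in the aliquot = 2/5 × 5.923 × 10^-4 = 2.369 × 10^-4 mol
[MnO4^-] = 2.369 × 10^-4 / 0.01025 = 0.02311 mol/L

0.02311 mol/L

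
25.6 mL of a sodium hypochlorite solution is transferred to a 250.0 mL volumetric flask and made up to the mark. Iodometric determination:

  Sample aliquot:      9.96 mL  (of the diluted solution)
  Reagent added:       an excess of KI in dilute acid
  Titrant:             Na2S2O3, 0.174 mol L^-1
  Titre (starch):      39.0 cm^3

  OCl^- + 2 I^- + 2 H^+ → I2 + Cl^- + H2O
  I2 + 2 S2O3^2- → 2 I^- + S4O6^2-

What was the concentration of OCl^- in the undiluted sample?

3.33 mol/L

n(S2O3^2-) = 0.0390 × 0.174 = 6.79 × 10^-3 mol
n(I2) = n(S2O3^2-)/2 = 3.39 × 10^-3 mol
n(OCl^-) in the aliquot = 3.39 × 10^-3 mol (1:1 ratio)
[OCl^-]_dilute = 3.39 × 10^-3 / 0.00996 = 0.341 mol/L
[OCl^-]_original = 0.341 × 250.0/25.6 = 3.33 mol/L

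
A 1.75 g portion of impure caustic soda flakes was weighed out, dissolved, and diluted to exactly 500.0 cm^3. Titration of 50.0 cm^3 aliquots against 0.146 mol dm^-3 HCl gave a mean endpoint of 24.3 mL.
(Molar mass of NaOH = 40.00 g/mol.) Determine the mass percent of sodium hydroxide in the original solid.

NaOH + HCl → NaCl + H2O
n(HCl) per titration = 0.0243 × 0.146 = 3.55 × 10^-3 mol
n(NaOH) in each aliquot = 3.55 × 10^-3 mol (1:1 ratio)
n(NaOH) in the whole flask = 3.55 × 10^-3 × 500.0/50.0 = 0.0355 mol
mass of NaOH = 0.0355 × 40.00 = 1.42 g
% NaOH = 1.42 / 1.75 × 100 = 81.1 %

81.1 %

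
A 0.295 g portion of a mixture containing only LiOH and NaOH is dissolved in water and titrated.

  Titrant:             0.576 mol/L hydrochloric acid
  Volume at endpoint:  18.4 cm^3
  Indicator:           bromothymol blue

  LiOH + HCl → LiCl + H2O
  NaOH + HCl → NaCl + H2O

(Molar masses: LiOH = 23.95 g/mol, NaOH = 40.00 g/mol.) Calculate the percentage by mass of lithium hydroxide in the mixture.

n(HCl) = 0.0184 × 0.576 = 0.0106 mol
Let x = n(LiOH), y = n(NaOH).
Titrant: 1x + 1y = 0.0106;  mass: 23.95x + 40.00y = 0.295
Solving, x = 8.03 × 10^-3 mol, y = 2.57 × 10^-3 mol
mass of LiOH = 8.03 × 10^-3 × 23.95 = 0.192 g
% LiOH = 0.192 / 0.295 × 100 = 65.2 %

65.2 %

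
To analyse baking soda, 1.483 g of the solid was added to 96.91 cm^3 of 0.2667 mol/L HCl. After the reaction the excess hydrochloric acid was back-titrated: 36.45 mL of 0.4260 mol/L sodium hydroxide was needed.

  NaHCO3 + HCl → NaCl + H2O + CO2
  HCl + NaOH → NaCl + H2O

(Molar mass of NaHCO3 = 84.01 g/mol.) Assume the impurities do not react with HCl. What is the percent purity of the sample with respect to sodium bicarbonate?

58.45 %

n(HCl) added = 0.09691 × 0.2667 = 0.02585 mol
n(NaOH) used in back-titration = 0.03645 × 0.4260 = 0.01553 mol
n(HCl) left over = 0.01553 mol (1:1 ratio)
n(HCl) consumed by analyte = 0.02585 − 0.01553 = 0.01032 mol
n(NaHCO3) = 0.01032 mol (1:1 ratio)
mass of NaHCO3 = 0.01032 × 84.01 = 0.8668 g
% NaHCO3 = 0.8668 / 1.483 × 100 = 58.45 %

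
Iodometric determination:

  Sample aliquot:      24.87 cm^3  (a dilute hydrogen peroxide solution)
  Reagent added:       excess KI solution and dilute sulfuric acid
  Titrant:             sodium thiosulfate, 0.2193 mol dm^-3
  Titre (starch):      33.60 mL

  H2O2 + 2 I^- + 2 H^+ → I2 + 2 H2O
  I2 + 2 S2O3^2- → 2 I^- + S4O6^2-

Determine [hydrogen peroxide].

0.1481 mol/L

n(S2O3^2-) = 0.03360 × 0.2193 = 7.368 × 10^-3 mol
n(I2) = n(S2O3^2-)/2 = 3.684 × 10^-3 mol
n(H2O2) in the aliquot = 3.684 × 10^-3 mol (1:1 ratio)
[H2O2] = 3.684 × 10^-3 / 0.02487 = 0.1481 mol/L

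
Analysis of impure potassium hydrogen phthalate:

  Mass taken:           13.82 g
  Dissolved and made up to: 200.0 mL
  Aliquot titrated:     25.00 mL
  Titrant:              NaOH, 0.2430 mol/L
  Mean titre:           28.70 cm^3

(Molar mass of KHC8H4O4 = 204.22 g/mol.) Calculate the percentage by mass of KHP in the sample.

82.45 %

KHC8H4O4 + NaOH → KNaC8H4O4 + H2O
n(NaOH) per titration = 0.02870 × 0.2430 = 6.974 × 10^-3 mol
n(KHC8H4O4) in each aliquot = 6.974 × 10^-3 mol (1:1 ratio)
n(KHC8H4O4) in the whole flask = 6.974 × 10^-3 × 200.0/25.00 = 0.05579 mol
mass of KHC8H4O4 = 0.05579 × 204.22 = 11.39 g
% KHC8H4O4 = 11.39 / 13.82 × 100 = 82.45 %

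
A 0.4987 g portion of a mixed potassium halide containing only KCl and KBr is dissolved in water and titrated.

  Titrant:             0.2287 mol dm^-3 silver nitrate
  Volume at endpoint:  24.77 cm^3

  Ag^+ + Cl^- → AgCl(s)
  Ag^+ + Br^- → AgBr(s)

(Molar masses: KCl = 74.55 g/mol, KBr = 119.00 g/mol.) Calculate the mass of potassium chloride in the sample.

0.2942 g

n(AgNO3) = 0.02477 × 0.2287 = 5.665 × 10^-3 mol
Let x = n(KCl), y = n(KBr).
Titrant: 1x + 1y = 5.665 × 10^-3;  mass: 74.55x + 119.00y = 0.4987
Solving, x = 3.947 × 10^-3 mol, y = 1.718 × 10^-3 mol
mass of KCl = 3.947 × 10^-3 × 74.55 = 0.2942 g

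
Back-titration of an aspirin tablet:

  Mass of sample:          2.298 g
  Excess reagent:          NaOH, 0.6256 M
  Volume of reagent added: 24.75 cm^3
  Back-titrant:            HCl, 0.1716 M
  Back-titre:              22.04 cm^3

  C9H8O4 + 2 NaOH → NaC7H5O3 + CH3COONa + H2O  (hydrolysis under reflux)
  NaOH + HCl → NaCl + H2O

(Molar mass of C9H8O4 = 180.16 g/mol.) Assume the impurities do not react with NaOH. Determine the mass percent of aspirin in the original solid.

45.87 %

n(NaOH) added = 0.02475 × 0.6256 = 0.01548 mol
n(HCl) used in back-titration = 0.02204 × 0.1716 = 3.782 × 10^-3 mol
n(NaOH) left over = 3.782 × 10^-3 mol (1:1 ratio)
n(NaOH) consumed by analyte = 0.01548 − 3.782 × 10^-3 = 0.01170 mol
From the 1:2 ratio, n(C9H8O4) = 1/2 × 0.01170 = 5.851 × 10^-3 mol
mass of C9H8O4 = 5.851 × 10^-3 × 180.16 = 1.054 g
% C9H8O4 = 1.054 / 2.298 × 100 = 45.87 %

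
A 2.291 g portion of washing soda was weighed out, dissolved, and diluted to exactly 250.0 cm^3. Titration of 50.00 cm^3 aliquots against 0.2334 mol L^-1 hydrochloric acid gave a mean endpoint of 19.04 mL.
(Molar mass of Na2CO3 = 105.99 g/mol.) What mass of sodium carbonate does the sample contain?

1.178 g

Na2CO3 + 2 HCl → 2 NaCl + H2O + CO2
n(HCl) per titration = 0.01904 × 0.2334 = 4.444 × 10^-3 mol
From the 1:2 ratio, n(Na2CO3) in each aliquot = 1/2 × 4.444 × 10^-3 = 2.222 × 10^-3 mol
n(Na2CO3) in the whole flask = 2.222 × 10^-3 × 250.0/50.00 = 0.01111 mol
mass of Na2CO3 = 0.01111 × 105.99 = 1.178 g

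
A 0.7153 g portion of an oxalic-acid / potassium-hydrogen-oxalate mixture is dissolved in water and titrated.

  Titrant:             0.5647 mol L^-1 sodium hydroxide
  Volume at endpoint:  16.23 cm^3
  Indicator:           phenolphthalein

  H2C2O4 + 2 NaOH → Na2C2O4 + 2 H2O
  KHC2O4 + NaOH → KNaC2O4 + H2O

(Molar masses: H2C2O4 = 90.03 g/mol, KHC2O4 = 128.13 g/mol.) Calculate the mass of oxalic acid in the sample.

0.2486 g

n(NaOH) = 0.01623 × 0.5647 = 9.165 × 10^-3 mol
Let x = n(H2C2O4), y = n(KHC2O4).
Titrant: 2x + 1y = 9.165 × 10^-3;  mass: 90.03x + 128.13y = 0.7153
Solving, x = 2.761 × 10^-3 mol, y = 3.642 × 10^-3 mol
mass of H2C2O4 = 2.761 × 10^-3 × 90.03 = 0.2486 g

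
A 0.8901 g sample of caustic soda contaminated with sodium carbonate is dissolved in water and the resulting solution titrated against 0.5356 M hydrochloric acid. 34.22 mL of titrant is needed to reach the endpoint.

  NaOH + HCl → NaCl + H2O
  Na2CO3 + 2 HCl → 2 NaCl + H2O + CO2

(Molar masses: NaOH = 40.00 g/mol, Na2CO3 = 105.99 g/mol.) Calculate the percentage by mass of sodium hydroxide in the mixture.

n(HCl) = 0.03422 × 0.5356 = 0.01833 mol
Let x = n(NaOH), y = n(Na2CO3).
Titrant: 1x + 2y = 0.01833;  mass: 40.00x + 105.99y = 0.8901
Solving, x = 6.249 × 10^-3 mol, y = 6.040 × 10^-3 mol
mass of NaOH = 6.249 × 10^-3 × 40.00 = 0.2500 g
% NaOH = 0.2500 / 0.8901 × 100 = 28.08 %

28.08 %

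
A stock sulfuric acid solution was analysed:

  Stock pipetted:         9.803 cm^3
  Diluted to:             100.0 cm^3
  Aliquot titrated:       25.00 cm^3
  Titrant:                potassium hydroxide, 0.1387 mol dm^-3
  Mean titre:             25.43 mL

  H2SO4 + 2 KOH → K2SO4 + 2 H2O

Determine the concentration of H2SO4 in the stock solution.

n(KOH) = 0.02543 × 0.1387 = 3.527 × 10^-3 mol
From the 1:2 ratio, n(H2SO4) in the aliquot = 1/2 × 3.527 × 10^-3 = 1.764 × 10^-3 mol
[H2SO4]_dilute = 1.764 × 10^-3 / 0.02500 = 0.07054 mol/L
Dilution factor = 100.0 / 9.803 = 10.20
[H2SO4]_stock = 0.07054 × 10.20 = 0.7196 mol/L

0.7196 mol/L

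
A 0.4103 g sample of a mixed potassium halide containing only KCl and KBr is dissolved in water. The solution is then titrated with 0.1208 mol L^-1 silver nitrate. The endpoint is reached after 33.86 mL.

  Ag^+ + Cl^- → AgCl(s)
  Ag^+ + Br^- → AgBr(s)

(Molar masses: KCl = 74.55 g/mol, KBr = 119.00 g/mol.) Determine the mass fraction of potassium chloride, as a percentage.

31.25 %

n(AgNO3) = 0.03386 × 0.1208 = 4.090 × 10^-3 mol
Let x = n(KCl), y = n(KBr).
Titrant: 1x + 1y = 4.090 × 10^-3;  mass: 74.55x + 119.00y = 0.4103
Solving, x = 1.720 × 10^-3 mol, y = 2.371 × 10^-3 mol
mass of KCl = 1.720 × 10^-3 × 74.55 = 0.1282 g
% KCl = 0.1282 / 0.4103 × 100 = 31.25 %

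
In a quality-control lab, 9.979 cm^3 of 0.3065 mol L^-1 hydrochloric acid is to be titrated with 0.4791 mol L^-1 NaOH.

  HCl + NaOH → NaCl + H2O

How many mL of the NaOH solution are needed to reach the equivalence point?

6.384 mL

n(HCl) = 0.009979 L × 0.3065 mol/L = 3.059 × 10^-3 mol
n(NaOH) = 3.059 × 10^-3 mol (1:1 stoichiometry)
V(NaOH) = 3.059 × 10^-3 mol / 0.4791 mol/L = 0.006384 L = 6.384 mL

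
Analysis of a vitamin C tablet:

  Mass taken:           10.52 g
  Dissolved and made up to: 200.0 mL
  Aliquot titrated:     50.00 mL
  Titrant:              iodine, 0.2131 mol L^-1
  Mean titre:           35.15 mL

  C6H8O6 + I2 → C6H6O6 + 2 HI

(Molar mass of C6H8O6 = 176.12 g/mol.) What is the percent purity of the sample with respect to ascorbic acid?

50.16 %

n(I2) per titration = 0.03515 × 0.2131 = 7.490 × 10^-3 mol
n(C6H8O6) in each aliquot = 7.490 × 10^-3 mol (1:1 ratio)
n(C6H8O6) in the whole flask = 7.490 × 10^-3 × 200.0/50.00 = 0.02996 mol
mass of C6H8O6 = 0.02996 × 176.12 = 5.277 g
% C6H8O6 = 5.277 / 10.52 × 100 = 50.16 %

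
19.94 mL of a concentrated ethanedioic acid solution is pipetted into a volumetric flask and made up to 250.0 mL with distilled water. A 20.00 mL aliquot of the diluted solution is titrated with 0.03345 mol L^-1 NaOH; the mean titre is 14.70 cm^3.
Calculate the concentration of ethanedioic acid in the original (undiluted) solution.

0.1541 mol/L

H2C2O4 + 2 NaOH → Na2C2O4 + 2 H2O
n(NaOH) = 0.01470 × 0.03345 = 4.917 × 10^-4 mol
From the 1:2 ratio, n(H2C2O4) in the aliquot = 1/2 × 4.917 × 10^-4 = 2.459 × 10^-4 mol
[H2C2O4]_dilute = 2.459 × 10^-4 / 0.02000 = 0.01229 mol/L
Dilution factor = 250.0 / 19.94 = 12.54
[H2C2O4]_stock = 0.01229 × 12.54 = 0.1541 mol/L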